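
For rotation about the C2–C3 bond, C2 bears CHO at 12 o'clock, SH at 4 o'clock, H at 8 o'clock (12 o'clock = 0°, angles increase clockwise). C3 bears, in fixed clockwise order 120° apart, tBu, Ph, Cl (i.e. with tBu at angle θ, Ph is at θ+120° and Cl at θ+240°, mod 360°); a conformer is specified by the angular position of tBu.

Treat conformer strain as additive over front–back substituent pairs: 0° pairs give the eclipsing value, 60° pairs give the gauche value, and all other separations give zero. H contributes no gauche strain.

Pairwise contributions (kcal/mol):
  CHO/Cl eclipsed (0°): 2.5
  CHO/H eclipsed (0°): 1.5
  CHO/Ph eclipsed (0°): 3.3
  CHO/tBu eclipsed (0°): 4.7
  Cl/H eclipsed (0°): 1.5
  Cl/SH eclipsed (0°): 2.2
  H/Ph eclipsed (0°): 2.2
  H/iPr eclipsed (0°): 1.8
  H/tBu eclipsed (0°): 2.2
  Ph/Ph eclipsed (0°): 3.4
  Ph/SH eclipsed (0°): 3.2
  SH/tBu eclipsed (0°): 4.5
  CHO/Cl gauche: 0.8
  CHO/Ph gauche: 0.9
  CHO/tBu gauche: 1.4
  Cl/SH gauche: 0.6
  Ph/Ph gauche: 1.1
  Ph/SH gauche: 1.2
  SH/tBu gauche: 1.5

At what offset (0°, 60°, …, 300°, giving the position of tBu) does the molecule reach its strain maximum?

tBu at 0° (eclipsed): CHO–tBu eclipsed, SH–Ph eclipsed, H–Cl eclipsed; 4.7 + 3.2 + 1.5 = 9.4 kcal/mol.
tBu at 60° (staggered): CHO–tBu gauche, CHO–Cl gauche, SH–tBu gauche, SH–Ph gauche; 1.4 + 0.8 + 1.5 + 1.2 = 4.9 kcal/mol.
tBu at 120° (eclipsed): CHO–Cl eclipsed, SH–tBu eclipsed, H–Ph eclipsed; 2.5 + 4.5 + 2.2 = 9.2 kcal/mol.
tBu at 180° (staggered): CHO–Ph gauche, CHO–Cl gauche, SH–tBu gauche, SH–Cl gauche; 0.9 + 0.8 + 1.5 + 0.6 = 3.8 kcal/mol.
tBu at 240° (eclipsed): CHO–Ph eclipsed, SH–Cl eclipsed, H–tBu eclipsed; 3.3 + 2.2 + 2.2 = 7.7 kcal/mol.
tBu at 300° (staggered): CHO–tBu gauche, CHO–Ph gauche, SH–Ph gauche, SH–Cl gauche; 1.4 + 0.9 + 1.2 + 0.6 = 4.1 kcal/mol.
The maximum (9.4 kcal/mol) occurs with tBu at 0°.

0°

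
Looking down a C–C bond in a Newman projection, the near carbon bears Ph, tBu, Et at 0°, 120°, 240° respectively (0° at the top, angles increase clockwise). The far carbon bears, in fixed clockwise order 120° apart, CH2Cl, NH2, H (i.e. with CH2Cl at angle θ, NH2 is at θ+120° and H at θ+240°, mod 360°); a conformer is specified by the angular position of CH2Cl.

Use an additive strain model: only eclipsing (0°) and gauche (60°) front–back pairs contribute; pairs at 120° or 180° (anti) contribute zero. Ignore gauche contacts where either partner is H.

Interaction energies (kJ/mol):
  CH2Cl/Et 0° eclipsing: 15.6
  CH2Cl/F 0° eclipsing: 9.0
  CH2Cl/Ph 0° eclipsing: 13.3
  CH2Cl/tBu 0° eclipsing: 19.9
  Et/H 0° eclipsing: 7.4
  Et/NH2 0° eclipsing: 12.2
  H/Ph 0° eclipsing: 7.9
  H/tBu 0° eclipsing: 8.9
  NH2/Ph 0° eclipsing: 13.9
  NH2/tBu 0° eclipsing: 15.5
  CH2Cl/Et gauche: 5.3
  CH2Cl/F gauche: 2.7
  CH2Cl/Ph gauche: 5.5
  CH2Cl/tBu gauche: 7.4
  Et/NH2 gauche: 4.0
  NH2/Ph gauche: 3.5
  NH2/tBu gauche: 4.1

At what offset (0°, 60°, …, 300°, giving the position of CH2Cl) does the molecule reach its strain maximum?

120°

CH2Cl at 0° (eclipsed): Ph–CH2Cl eclipsed, tBu–NH2 eclipsed, Et–H eclipsed; 13.3 + 15.5 + 7.4 = 36.2 kJ/mol.
CH2Cl at 60° (staggered): Ph–CH2Cl gauche, tBu–CH2Cl gauche, tBu–NH2 gauche, Et–NH2 gauche; 5.5 + 7.4 + 4.1 + 4.0 = 21.0 kJ/mol.
CH2Cl at 120° (eclipsed): Ph–H eclipsed, tBu–CH2Cl eclipsed, Et–NH2 eclipsed; 7.9 + 19.9 + 12.2 = 40.0 kJ/mol.
CH2Cl at 180° (staggered): Ph–NH2 gauche, tBu–CH2Cl gauche, Et–CH2Cl gauche, Et–NH2 gauche; 3.5 + 7.4 + 5.3 + 4.0 = 20.2 kJ/mol.
CH2Cl at 240° (eclipsed): Ph–NH2 eclipsed, tBu–H eclipsed, Et–CH2Cl eclipsed; 13.9 + 8.9 + 15.6 = 38.4 kJ/mol.
CH2Cl at 300° (staggered): Ph–CH2Cl gauche, Ph–NH2 gauche, tBu–NH2 gauche, Et–CH2Cl gauche; 5.5 + 3.5 + 4.1 + 5.3 = 18.4 kJ/mol.
The maximum (40.0 kJ/mol) occurs with CH2Cl at 120°.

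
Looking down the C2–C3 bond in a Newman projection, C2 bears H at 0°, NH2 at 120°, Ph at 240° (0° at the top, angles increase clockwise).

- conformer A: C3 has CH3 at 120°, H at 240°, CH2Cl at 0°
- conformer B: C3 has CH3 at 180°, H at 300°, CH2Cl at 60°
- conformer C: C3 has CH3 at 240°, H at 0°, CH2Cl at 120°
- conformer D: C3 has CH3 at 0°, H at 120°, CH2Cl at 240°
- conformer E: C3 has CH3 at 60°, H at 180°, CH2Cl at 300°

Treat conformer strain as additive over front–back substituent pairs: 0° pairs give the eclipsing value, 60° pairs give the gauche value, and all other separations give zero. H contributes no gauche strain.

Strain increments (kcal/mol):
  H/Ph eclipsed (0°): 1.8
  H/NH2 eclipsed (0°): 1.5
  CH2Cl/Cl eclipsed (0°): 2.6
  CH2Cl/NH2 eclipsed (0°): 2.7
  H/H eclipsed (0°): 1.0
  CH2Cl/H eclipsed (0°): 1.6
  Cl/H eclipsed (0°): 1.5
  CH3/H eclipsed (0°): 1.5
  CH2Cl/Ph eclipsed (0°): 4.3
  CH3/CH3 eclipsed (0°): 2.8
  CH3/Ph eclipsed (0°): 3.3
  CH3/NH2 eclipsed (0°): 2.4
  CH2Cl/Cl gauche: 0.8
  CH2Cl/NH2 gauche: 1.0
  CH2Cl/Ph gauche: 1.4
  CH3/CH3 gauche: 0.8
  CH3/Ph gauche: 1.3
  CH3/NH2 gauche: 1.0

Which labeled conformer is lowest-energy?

E

A (eclipsed): H(0°)/CH2Cl(0°) eclipsed 1.6; NH2(120°)/CH3(120°) eclipsed 2.4; Ph(240°)/H(240°) eclipsed 1.8 → 5.8 kcal/mol.
B (staggered): NH2(120°)/CH3(180°) gauche 1.0; NH2(120°)/CH2Cl(60°) gauche 1.0; Ph(240°)/CH3(180°) gauche 1.3 → 3.3 kcal/mol.
C (eclipsed): H(0°)/H(0°) eclipsed 1.0; NH2(120°)/CH2Cl(120°) eclipsed 2.7; Ph(240°)/CH3(240°) eclipsed 3.3 → 7.0 kcal/mol.
D (eclipsed): H(0°)/CH3(0°) eclipsed 1.5; NH2(120°)/H(120°) eclipsed 1.5; Ph(240°)/CH2Cl(240°) eclipsed 4.3 → 7.3 kcal/mol.
E (staggered): NH2(120°)/CH3(60°) gauche 1.0; Ph(240°)/CH2Cl(300°) gauche 1.4 → 2.4 kcal/mol.
E has the lowest total (2.4 kcal/mol).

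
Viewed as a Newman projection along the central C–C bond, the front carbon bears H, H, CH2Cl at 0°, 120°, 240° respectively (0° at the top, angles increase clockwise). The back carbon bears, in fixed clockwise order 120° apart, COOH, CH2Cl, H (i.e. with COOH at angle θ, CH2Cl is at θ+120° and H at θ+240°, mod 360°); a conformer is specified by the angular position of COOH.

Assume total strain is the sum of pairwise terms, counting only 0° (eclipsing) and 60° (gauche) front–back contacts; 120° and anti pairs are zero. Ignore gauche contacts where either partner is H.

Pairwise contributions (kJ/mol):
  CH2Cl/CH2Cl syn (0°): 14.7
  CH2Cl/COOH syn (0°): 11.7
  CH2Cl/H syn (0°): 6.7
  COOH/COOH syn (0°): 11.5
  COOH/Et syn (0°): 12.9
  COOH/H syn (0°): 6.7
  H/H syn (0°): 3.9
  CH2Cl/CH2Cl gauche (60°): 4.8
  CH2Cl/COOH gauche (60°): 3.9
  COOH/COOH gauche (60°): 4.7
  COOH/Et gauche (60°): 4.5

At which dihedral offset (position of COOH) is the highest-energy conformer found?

COOH at 0° is eclipsed. H at 0° is eclipsed with COOH at 0° (6.7); H at 120° is eclipsed with CH2Cl at 120° (6.7); CH2Cl at 240° is eclipsed with H at 240° (6.7). Total 20.1 kJ/mol.
COOH at 60° is staggered. CH2Cl at 240° is gauche with CH2Cl at 180° (4.8). Total 4.8 kJ/mol.
COOH at 120° is eclipsed. H at 0° is eclipsed with H at 0° (3.9); H at 120° is eclipsed with COOH at 120° (6.7); CH2Cl at 240° is eclipsed with CH2Cl at 240° (14.7). Total 25.3 kJ/mol.
COOH at 180° is staggered. CH2Cl at 240° is gauche with COOH at 180° (3.9); CH2Cl at 240° is gauche with CH2Cl at 300° (4.8). Total 8.7 kJ/mol.
COOH at 240° is eclipsed. H at 0° is eclipsed with CH2Cl at 0° (6.7); H at 120° is eclipsed with H at 120° (3.9); CH2Cl at 240° is eclipsed with COOH at 240° (11.7). Total 22.3 kJ/mol.
COOH at 300° is staggered. CH2Cl at 240° is gauche with COOH at 300° (3.9). Total 3.9 kJ/mol.
The maximum (25.3 kJ/mol) occurs with COOH at 120°.

120°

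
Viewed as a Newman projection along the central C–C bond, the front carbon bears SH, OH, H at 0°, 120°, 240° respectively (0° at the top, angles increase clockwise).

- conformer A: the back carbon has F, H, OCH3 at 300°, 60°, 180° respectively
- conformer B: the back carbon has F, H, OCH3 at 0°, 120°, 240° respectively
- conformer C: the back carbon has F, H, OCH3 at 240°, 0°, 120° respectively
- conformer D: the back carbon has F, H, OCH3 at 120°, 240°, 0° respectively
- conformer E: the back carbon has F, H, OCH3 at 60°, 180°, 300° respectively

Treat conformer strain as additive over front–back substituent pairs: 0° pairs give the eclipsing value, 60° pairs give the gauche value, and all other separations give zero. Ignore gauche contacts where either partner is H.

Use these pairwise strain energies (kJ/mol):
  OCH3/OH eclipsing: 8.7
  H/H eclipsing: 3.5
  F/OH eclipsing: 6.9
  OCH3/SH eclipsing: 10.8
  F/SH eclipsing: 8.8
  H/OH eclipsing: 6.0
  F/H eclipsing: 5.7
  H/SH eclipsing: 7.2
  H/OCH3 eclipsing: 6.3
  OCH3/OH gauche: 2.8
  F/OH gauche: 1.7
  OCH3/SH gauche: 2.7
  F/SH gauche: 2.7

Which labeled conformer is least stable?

A (staggered): SH(0°)/F(300°) gauche 2.7; OH(120°)/OCH3(180°) gauche 2.8 → 5.5 kJ/mol.
B (eclipsed): SH(0°)/F(0°) eclipsed 8.8; OH(120°)/H(120°) eclipsed 6.0; H(240°)/OCH3(240°) eclipsed 6.3 → 21.1 kJ/mol.
C (eclipsed): SH(0°)/H(0°) eclipsed 7.2; OH(120°)/OCH3(120°) eclipsed 8.7; H(240°)/F(240°) eclipsed 5.7 → 21.6 kJ/mol.
D (eclipsed): SH(0°)/OCH3(0°) eclipsed 10.8; OH(120°)/F(120°) eclipsed 6.9; H(240°)/H(240°) eclipsed 3.5 → 21.2 kJ/mol.
E (staggered): SH(0°)/F(60°) gauche 2.7; SH(0°)/OCH3(300°) gauche 2.7; OH(120°)/F(60°) gauche 1.7 → 7.1 kJ/mol.
C has the highest total (21.6 kJ/mol).

C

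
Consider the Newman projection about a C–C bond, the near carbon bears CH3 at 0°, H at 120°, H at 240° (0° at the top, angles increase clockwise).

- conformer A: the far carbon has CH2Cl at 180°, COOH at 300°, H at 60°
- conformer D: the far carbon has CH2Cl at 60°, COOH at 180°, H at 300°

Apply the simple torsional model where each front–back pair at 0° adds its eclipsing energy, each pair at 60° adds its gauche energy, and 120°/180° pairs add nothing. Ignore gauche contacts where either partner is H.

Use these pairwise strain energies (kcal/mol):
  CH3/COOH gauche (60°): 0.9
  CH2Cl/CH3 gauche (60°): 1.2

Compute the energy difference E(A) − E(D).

A (staggered): CH3(0°)/COOH(300°) gauche 0.9 → 0.9 kcal/mol.
D (staggered): CH3(0°)/CH2Cl(60°) gauche 1.2 → 1.2 kcal/mol.
E(A) − E(D) = 0.9 − 1.2 = -0.3 kcal/mol.

-0.3 kcal/mol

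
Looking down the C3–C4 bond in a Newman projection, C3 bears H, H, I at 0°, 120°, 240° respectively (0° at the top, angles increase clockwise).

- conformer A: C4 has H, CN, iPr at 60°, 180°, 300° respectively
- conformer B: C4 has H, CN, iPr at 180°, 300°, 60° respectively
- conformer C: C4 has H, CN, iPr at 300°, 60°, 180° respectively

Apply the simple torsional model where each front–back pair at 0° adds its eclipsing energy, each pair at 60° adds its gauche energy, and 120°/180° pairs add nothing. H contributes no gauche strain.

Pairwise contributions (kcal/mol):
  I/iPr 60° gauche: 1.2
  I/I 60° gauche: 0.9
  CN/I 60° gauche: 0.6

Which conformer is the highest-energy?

A

A is staggered. I at 240° is gauche with CN at 180° (0.6); I at 240° is gauche with iPr at 300° (1.2). Total 1.8 kcal/mol.
B is staggered. I at 240° is gauche with CN at 300° (0.6). Total 0.6 kcal/mol.
C is staggered. I at 240° is gauche with iPr at 180° (1.2). Total 1.2 kcal/mol.
A has the highest total (1.8 kcal/mol).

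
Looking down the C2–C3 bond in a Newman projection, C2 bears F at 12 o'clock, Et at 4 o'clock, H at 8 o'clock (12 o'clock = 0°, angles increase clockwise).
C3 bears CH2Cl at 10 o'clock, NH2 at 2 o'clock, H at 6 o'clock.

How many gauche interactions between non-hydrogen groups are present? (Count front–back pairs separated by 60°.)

3

Non-H gauche pairs: F(0°)/CH2Cl(300°); F(0°)/NH2(60°); Et(120°)/NH2(60°) — 3 interactions.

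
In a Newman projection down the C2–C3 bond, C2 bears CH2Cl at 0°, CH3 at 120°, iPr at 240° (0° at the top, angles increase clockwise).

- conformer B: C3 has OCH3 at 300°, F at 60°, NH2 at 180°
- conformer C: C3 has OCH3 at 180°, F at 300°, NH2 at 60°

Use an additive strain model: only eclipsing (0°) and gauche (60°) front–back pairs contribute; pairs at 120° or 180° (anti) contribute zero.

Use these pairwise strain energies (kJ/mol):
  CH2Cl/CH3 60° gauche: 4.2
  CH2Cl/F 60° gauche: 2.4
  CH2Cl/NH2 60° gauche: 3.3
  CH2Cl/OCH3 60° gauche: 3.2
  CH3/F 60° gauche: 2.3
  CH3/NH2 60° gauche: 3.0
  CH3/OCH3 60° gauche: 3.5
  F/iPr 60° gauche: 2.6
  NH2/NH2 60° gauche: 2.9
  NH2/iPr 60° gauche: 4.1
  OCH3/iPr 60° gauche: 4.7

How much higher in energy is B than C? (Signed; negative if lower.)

+0.2 kJ/mol

B (staggered): CH2Cl(0°)/OCH3(300°) gauche 3.2; CH2Cl(0°)/F(60°) gauche 2.4; CH3(120°)/F(60°) gauche 2.3; CH3(120°)/NH2(180°) gauche 3.0; iPr(240°)/OCH3(300°) gauche 4.7; iPr(240°)/NH2(180°) gauche 4.1 → 19.7 kJ/mol.
C (staggered): CH2Cl(0°)/F(300°) gauche 2.4; CH2Cl(0°)/NH2(60°) gauche 3.3; CH3(120°)/OCH3(180°) gauche 3.5; CH3(120°)/NH2(60°) gauche 3.0; iPr(240°)/OCH3(180°) gauche 4.7; iPr(240°)/F(300°) gauche 2.6 → 19.5 kJ/mol.
E(B) − E(C) = 19.7 − 19.5 = +0.2 kJ/mol.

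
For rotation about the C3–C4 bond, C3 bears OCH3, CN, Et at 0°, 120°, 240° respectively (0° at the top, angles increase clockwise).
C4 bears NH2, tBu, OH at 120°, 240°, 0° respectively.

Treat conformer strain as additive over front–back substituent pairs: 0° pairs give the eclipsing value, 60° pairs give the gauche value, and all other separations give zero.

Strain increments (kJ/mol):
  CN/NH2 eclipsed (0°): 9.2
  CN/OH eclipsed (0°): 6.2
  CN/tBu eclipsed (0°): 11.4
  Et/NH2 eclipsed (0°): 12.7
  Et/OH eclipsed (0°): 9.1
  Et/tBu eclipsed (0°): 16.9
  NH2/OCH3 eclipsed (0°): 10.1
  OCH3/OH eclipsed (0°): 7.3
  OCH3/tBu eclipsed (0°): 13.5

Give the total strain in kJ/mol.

33.4 kJ/mol

This conformer (eclipsed): OCH3(0°)/OH(0°) eclipsed 7.3; CN(120°)/NH2(120°) eclipsed 9.2; Et(240°)/tBu(240°) eclipsed 16.9 → 33.4 kJ/mol.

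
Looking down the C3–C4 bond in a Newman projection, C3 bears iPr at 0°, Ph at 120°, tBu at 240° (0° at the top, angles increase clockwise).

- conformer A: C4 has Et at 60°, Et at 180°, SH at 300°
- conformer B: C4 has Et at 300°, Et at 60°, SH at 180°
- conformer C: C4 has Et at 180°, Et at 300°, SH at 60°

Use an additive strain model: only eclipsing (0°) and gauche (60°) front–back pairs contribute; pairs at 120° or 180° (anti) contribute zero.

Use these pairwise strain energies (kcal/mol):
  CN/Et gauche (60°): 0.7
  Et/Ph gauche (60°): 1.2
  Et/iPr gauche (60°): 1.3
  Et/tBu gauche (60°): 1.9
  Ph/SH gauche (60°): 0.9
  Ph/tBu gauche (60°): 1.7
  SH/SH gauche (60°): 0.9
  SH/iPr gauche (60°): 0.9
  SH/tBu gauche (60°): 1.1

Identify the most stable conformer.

A

A (staggered): iPr–Et gauche, iPr–SH gauche, Ph–Et gauche, Ph–Et gauche, tBu–Et gauche, tBu–SH gauche; 1.3 + 0.9 + 1.2 + 1.2 + 1.9 + 1.1 = 7.6 kcal/mol.
B (staggered): iPr–Et gauche, iPr–Et gauche, Ph–Et gauche, Ph–SH gauche, tBu–Et gauche, tBu–SH gauche; 1.3 + 1.3 + 1.2 + 0.9 + 1.9 + 1.1 = 7.7 kcal/mol.
C (staggered): iPr–Et gauche, iPr–SH gauche, Ph–Et gauche, Ph–SH gauche, tBu–Et gauche, tBu–Et gauche; 1.3 + 0.9 + 1.2 + 0.9 + 1.9 + 1.9 = 8.1 kcal/mol.
A has the lowest total (7.6 kcal/mol).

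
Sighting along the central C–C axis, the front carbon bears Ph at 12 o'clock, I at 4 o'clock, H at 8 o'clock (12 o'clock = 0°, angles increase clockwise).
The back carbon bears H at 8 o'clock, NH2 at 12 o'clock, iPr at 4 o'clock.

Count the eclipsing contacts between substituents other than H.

Non-H eclipsing pairs: Ph(0°)/NH2(0°); I(120°)/iPr(120°) — 2 interactions.

2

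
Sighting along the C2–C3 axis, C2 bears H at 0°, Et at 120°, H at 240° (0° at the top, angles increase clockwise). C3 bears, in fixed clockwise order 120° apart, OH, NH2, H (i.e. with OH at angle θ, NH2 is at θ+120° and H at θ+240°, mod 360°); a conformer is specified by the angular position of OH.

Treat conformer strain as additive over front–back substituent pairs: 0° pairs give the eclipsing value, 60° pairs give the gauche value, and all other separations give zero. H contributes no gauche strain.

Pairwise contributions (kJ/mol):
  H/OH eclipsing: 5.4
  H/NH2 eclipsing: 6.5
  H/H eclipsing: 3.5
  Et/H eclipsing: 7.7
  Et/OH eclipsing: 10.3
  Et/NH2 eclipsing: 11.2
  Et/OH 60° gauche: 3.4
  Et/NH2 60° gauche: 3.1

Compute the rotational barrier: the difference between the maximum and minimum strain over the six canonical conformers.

17.2 kJ/mol

OH at 0° (eclipsed): H(0°)/OH(0°) eclipsed 5.4; Et(120°)/NH2(120°) eclipsed 11.2; H(240°)/H(240°) eclipsed 3.5 → 20.1 kJ/mol.
OH at 60° (staggered): Et(120°)/OH(60°) gauche 3.4; Et(120°)/NH2(180°) gauche 3.1 → 6.5 kJ/mol.
OH at 120° (eclipsed): H(0°)/H(0°) eclipsed 3.5; Et(120°)/OH(120°) eclipsed 10.3; H(240°)/NH2(240°) eclipsed 6.5 → 20.3 kJ/mol.
OH at 180° (staggered): Et(120°)/OH(180°) gauche 3.4 → 3.4 kJ/mol.
OH at 240° (eclipsed): H(0°)/NH2(0°) eclipsed 6.5; Et(120°)/H(120°) eclipsed 7.7; H(240°)/OH(240°) eclipsed 5.4 → 19.6 kJ/mol.
OH at 300° (staggered): Et(120°)/NH2(60°) gauche 3.1 → 3.1 kJ/mol.
Max at 120° (20.3 kJ/mol), min at 300° (3.1 kJ/mol); barrier = 17.2 kJ/mol.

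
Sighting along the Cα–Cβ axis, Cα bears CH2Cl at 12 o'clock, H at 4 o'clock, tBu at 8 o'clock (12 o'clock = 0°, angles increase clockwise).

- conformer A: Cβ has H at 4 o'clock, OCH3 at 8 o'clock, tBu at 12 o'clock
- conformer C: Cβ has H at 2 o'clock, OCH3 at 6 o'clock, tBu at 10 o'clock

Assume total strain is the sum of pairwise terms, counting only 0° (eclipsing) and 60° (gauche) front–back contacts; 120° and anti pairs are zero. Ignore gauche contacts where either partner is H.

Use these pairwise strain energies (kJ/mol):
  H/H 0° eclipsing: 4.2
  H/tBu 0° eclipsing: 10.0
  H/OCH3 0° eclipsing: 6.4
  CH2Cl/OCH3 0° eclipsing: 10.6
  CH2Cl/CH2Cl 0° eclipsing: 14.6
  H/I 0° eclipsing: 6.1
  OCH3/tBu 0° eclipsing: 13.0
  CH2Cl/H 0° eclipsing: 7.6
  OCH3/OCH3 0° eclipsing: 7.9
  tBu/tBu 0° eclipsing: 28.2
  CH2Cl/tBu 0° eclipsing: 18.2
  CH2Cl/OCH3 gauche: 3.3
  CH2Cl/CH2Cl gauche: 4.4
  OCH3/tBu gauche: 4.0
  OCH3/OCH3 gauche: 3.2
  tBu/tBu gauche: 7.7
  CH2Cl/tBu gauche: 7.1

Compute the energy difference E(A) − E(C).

A (eclipsed): CH2Cl–tBu eclipsed, H–H eclipsed, tBu–OCH3 eclipsed; 18.2 + 4.2 + 13.0 = 35.4 kJ/mol.
C (staggered): CH2Cl–tBu gauche, tBu–OCH3 gauche, tBu–tBu gauche; 7.1 + 4.0 + 7.7 = 18.8 kJ/mol.
E(A) − E(C) = 35.4 − 18.8 = +16.6 kJ/mol.

+16.6 kJ/mol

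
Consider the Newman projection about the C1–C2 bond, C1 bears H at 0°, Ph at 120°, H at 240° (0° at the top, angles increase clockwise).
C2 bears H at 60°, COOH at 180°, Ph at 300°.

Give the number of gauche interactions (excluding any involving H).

1

Non-H gauche pairs: Ph(120°)/COOH(180°) — 1 interaction.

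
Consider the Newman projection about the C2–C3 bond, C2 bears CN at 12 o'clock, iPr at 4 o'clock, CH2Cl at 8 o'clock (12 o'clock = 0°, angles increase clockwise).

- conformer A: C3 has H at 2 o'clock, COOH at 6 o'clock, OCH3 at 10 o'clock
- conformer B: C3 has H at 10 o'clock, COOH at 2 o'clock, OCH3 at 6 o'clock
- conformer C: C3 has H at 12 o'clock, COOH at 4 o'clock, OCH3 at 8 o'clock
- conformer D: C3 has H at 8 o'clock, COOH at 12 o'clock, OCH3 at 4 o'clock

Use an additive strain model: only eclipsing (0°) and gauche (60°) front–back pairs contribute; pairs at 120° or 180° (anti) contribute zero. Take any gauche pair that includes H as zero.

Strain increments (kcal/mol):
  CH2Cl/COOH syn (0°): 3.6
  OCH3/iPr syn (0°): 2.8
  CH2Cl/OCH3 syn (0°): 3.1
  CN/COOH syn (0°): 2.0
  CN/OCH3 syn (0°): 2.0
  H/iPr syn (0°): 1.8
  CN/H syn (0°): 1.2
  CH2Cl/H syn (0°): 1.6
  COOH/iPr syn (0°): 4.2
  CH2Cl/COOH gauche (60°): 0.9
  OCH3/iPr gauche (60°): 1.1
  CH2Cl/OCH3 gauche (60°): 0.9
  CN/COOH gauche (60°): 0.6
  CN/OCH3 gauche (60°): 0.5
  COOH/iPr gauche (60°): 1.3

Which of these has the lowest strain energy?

A (staggered): CN(0°)/OCH3(300°) gauche 0.5; iPr(120°)/COOH(180°) gauche 1.3; CH2Cl(240°)/COOH(180°) gauche 0.9; CH2Cl(240°)/OCH3(300°) gauche 0.9 → 3.6 kcal/mol.
B (staggered): CN(0°)/COOH(60°) gauche 0.6; iPr(120°)/COOH(60°) gauche 1.3; iPr(120°)/OCH3(180°) gauche 1.1; CH2Cl(240°)/OCH3(180°) gauche 0.9 → 3.9 kcal/mol.
C (eclipsed): CN(0°)/H(0°) eclipsed 1.2; iPr(120°)/COOH(120°) eclipsed 4.2; CH2Cl(240°)/OCH3(240°) eclipsed 3.1 → 8.5 kcal/mol.
D (eclipsed): CN(0°)/COOH(0°) eclipsed 2.0; iPr(120°)/OCH3(120°) eclipsed 2.8; CH2Cl(240°)/H(240°) eclipsed 1.6 → 6.4 kcal/mol.
A has the lowest total (3.6 kcal/mol).

A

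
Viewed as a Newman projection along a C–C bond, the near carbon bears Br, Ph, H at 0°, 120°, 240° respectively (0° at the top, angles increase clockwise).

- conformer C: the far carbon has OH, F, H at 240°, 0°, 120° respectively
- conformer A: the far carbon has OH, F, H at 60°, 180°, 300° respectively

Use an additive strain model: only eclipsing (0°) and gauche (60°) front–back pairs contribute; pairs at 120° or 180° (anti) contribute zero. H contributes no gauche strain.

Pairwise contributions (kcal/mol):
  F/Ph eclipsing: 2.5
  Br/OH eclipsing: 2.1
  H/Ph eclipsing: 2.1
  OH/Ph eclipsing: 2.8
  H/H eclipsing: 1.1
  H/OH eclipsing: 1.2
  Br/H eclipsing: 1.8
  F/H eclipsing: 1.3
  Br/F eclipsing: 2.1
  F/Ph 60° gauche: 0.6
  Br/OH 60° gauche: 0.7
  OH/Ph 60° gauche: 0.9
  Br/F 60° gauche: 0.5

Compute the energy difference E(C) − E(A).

C (eclipsed): Br–F eclipsed, Ph–H eclipsed, H–OH eclipsed; 2.1 + 2.1 + 1.2 = 5.4 kcal/mol.
A (staggered): Br–OH gauche, Ph–OH gauche, Ph–F gauche; 0.7 + 0.9 + 0.6 = 2.2 kcal/mol.
E(C) − E(A) = 5.4 − 2.2 = +3.2 kcal/mol.

+3.2 kcal/mol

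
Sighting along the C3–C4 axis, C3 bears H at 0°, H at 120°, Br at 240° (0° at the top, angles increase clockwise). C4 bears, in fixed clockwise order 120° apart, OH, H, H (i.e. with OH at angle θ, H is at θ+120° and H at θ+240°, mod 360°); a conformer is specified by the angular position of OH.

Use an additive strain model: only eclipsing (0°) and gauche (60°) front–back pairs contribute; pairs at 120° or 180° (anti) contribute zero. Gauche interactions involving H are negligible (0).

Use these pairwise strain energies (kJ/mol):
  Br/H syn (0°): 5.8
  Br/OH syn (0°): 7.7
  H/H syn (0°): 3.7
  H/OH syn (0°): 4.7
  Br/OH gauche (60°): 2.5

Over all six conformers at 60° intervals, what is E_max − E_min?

OH at 0° (eclipsed): H(0°)/OH(0°) eclipsed 4.7; H(120°)/H(120°) eclipsed 3.7; Br(240°)/H(240°) eclipsed 5.8 → 14.2 kJ/mol.
OH at 60° (staggered): no non-H gauche contacts → 0.0 kJ/mol.
OH at 120° (eclipsed): H(0°)/H(0°) eclipsed 3.7; H(120°)/OH(120°) eclipsed 4.7; Br(240°)/H(240°) eclipsed 5.8 → 14.2 kJ/mol.
OH at 180° (staggered): Br(240°)/OH(180°) gauche 2.5 → 2.5 kJ/mol.
OH at 240° (eclipsed): H(0°)/H(0°) eclipsed 3.7; H(120°)/H(120°) eclipsed 3.7; Br(240°)/OH(240°) eclipsed 7.7 → 15.1 kJ/mol.
OH at 300° (staggered): Br(240°)/OH(300°) gauche 2.5 → 2.5 kJ/mol.
Max at 240° (15.1 kJ/mol), min at 60° (0.0 kJ/mol); barrier = 15.1 kJ/mol.

15.1 kJ/mol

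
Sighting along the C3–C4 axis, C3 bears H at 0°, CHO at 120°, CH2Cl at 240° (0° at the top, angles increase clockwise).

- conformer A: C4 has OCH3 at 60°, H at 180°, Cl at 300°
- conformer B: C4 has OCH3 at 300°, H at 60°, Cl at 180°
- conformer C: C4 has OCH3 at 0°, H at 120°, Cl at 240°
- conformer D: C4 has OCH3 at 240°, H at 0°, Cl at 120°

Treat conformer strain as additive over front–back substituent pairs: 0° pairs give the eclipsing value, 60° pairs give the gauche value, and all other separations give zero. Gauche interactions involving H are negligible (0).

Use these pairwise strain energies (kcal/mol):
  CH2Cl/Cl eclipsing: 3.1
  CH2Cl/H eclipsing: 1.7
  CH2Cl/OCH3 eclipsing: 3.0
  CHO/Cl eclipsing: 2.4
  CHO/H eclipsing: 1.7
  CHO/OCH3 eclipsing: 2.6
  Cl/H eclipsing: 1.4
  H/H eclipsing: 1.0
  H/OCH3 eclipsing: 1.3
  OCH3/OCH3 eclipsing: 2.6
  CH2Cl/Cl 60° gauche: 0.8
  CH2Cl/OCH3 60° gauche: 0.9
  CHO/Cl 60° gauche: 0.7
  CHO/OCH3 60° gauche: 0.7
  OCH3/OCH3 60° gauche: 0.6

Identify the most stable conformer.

A (staggered): CHO–OCH3 gauche, CH2Cl–Cl gauche; 0.7 + 0.8 = 1.5 kcal/mol.
B (staggered): CHO–Cl gauche, CH2Cl–OCH3 gauche, CH2Cl–Cl gauche; 0.7 + 0.9 + 0.8 = 2.4 kcal/mol.
C (eclipsed): H–OCH3 eclipsed, CHO–H eclipsed, CH2Cl–Cl eclipsed; 1.3 + 1.7 + 3.1 = 6.1 kcal/mol.
D (eclipsed): H–H eclipsed, CHO–Cl eclipsed, CH2Cl–OCH3 eclipsed; 1.0 + 2.4 + 3.0 = 6.4 kcal/mol.
A has the lowest total (1.5 kcal/mol).

A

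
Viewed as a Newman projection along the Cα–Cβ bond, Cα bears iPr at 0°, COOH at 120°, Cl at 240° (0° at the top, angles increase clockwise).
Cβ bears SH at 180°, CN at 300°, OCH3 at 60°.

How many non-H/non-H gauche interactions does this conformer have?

6

Non-H gauche pairs: iPr(0°)/CN(300°); iPr(0°)/OCH3(60°); COOH(120°)/SH(180°); COOH(120°)/OCH3(60°); Cl(240°)/SH(180°); Cl(240°)/CN(300°) — 6 interactions.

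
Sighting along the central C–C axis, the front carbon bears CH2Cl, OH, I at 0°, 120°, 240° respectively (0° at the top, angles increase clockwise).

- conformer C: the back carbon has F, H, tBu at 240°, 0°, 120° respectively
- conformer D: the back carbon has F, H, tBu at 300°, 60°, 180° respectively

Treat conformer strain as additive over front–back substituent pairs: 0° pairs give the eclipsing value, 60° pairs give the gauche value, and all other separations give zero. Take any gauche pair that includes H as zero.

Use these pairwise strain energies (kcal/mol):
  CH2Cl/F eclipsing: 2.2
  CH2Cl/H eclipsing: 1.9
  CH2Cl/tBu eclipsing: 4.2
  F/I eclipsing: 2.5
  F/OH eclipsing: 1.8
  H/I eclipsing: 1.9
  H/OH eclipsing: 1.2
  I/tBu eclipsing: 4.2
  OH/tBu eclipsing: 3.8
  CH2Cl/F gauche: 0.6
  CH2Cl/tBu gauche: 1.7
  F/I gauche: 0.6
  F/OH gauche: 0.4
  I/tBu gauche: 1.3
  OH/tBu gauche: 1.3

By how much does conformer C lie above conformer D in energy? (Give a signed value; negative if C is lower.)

C (eclipsed): CH2Cl(0°)/H(0°) eclipsed 1.9; OH(120°)/tBu(120°) eclipsed 3.8; I(240°)/F(240°) eclipsed 2.5 → 8.2 kcal/mol.
D (staggered): CH2Cl(0°)/F(300°) gauche 0.6; OH(120°)/tBu(180°) gauche 1.3; I(240°)/F(300°) gauche 0.6; I(240°)/tBu(180°) gauche 1.3 → 3.8 kcal/mol.
E(C) − E(D) = 8.2 − 3.8 = +4.4 kcal/mol.

+4.4 kcal/mol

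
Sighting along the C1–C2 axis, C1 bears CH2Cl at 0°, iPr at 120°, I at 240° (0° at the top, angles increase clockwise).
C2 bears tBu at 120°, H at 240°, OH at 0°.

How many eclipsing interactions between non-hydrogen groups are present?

2

Non-H eclipsing pairs: CH2Cl(0°)/OH(0°); iPr(120°)/tBu(120°) — 2 interactions.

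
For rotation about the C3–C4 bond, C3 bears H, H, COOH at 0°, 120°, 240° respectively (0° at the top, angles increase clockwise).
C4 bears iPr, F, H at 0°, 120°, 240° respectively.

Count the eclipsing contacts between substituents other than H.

Every eclipsing pair involves H, so the count is 0.

0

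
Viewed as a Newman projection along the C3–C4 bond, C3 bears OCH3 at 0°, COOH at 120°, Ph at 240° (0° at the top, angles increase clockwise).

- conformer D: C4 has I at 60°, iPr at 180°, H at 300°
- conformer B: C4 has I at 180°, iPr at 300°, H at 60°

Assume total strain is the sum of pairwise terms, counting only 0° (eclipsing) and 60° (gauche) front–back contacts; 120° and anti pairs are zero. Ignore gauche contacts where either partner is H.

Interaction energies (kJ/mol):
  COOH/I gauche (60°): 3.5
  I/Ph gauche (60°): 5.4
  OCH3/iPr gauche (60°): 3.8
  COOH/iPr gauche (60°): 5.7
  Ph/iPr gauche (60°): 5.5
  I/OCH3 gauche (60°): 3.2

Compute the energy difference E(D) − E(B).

-0.3 kJ/mol

D (staggered): OCH3–I gauche, COOH–I gauche, COOH–iPr gauche, Ph–iPr gauche; 3.2 + 3.5 + 5.7 + 5.5 = 17.9 kJ/mol.
B (staggered): OCH3–iPr gauche, COOH–I gauche, Ph–I gauche, Ph–iPr gauche; 3.8 + 3.5 + 5.4 + 5.5 = 18.2 kJ/mol.
E(D) − E(B) = 17.9 − 18.2 = -0.3 kJ/mol.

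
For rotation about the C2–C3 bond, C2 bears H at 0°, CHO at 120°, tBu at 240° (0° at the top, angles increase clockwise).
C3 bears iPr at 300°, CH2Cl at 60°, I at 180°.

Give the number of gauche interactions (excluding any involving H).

Non-H gauche pairs: CHO(120°)/CH2Cl(60°); CHO(120°)/I(180°); tBu(240°)/iPr(300°); tBu(240°)/I(180°) — 4 interactions.

4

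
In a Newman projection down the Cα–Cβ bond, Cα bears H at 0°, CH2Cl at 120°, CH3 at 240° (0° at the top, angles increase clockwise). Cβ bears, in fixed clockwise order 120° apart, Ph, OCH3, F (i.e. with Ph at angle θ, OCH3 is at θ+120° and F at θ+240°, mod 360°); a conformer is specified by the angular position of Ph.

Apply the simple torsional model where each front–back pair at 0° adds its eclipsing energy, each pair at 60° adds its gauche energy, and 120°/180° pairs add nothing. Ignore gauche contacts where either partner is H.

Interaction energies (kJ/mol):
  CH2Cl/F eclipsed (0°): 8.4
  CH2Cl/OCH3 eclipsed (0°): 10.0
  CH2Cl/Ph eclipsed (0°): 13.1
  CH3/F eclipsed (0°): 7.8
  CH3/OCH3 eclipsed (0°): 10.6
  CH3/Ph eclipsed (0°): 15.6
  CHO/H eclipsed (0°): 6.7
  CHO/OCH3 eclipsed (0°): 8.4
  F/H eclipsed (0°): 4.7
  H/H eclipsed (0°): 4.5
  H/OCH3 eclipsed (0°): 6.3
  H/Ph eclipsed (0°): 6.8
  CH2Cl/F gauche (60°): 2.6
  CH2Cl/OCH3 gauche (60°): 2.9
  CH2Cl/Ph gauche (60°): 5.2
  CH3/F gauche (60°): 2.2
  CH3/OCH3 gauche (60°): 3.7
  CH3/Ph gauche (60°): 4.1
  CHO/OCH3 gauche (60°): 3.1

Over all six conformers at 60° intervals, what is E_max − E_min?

18.5 kJ/mol

Ph at 0° is eclipsed. H at 0° is eclipsed with Ph at 0° (6.8); CH2Cl at 120° is eclipsed with OCH3 at 120° (10.0); CH3 at 240° is eclipsed with F at 240° (7.8). Total 24.6 kJ/mol.
Ph at 60° is staggered. CH2Cl at 120° is gauche with Ph at 60° (5.2); CH2Cl at 120° is gauche with OCH3 at 180° (2.9); CH3 at 240° is gauche with OCH3 at 180° (3.7); CH3 at 240° is gauche with F at 300° (2.2). Total 14.0 kJ/mol.
Ph at 120° is eclipsed. H at 0° is eclipsed with F at 0° (4.7); CH2Cl at 120° is eclipsed with Ph at 120° (13.1); CH3 at 240° is eclipsed with OCH3 at 240° (10.6). Total 28.4 kJ/mol.
Ph at 180° is staggered. CH2Cl at 120° is gauche with Ph at 180° (5.2); CH2Cl at 120° is gauche with F at 60° (2.6); CH3 at 240° is gauche with Ph at 180° (4.1); CH3 at 240° is gauche with OCH3 at 300° (3.7). Total 15.6 kJ/mol.
Ph at 240° is eclipsed. H at 0° is eclipsed with OCH3 at 0° (6.3); CH2Cl at 120° is eclipsed with F at 120° (8.4); CH3 at 240° is eclipsed with Ph at 240° (15.6). Total 30.3 kJ/mol.
Ph at 300° is staggered. CH2Cl at 120° is gauche with OCH3 at 60° (2.9); CH2Cl at 120° is gauche with F at 180° (2.6); CH3 at 240° is gauche with Ph at 300° (4.1); CH3 at 240° is gauche with F at 180° (2.2). Total 11.8 kJ/mol.
Max at 240° (30.3 kJ/mol), min at 300° (11.8 kJ/mol); barrier = 18.5 kJ/mol.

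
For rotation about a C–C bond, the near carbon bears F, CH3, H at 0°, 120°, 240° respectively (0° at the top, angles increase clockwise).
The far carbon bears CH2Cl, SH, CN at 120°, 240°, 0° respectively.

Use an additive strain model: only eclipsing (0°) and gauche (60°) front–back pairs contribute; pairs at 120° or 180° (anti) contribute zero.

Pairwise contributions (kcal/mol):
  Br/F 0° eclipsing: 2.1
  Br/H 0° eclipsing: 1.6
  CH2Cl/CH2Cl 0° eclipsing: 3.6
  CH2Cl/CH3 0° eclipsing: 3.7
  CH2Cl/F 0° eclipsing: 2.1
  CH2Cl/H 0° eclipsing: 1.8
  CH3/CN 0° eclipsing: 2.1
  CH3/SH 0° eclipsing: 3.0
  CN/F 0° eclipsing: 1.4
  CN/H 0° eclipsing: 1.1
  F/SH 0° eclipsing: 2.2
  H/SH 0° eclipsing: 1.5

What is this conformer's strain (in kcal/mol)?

6.6 kcal/mol

This conformer (eclipsed): F–CN eclipsed, CH3–CH2Cl eclipsed, H–SH eclipsed; 1.4 + 3.7 + 1.5 = 6.6 kcal/mol.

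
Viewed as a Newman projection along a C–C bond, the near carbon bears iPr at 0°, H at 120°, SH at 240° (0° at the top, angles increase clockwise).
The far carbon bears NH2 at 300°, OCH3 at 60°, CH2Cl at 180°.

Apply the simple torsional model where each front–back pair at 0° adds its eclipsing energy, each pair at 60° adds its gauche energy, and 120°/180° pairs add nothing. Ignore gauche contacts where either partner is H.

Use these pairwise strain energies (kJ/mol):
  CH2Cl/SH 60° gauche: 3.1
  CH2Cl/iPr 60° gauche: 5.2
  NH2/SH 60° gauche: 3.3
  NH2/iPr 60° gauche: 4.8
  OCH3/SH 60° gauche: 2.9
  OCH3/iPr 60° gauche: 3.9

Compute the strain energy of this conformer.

15.1 kJ/mol

This conformer is staggered. iPr at 0° is gauche with NH2 at 300° (4.8); iPr at 0° is gauche with OCH3 at 60° (3.9); SH at 240° is gauche with NH2 at 300° (3.3); SH at 240° is gauche with CH2Cl at 180° (3.1). Total 15.1 kJ/mol.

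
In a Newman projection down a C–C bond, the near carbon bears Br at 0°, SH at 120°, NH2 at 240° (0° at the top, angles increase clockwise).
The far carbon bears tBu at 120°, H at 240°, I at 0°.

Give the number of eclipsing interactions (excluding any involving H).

2

Non-H eclipsing pairs: Br(0°)/I(0°); SH(120°)/tBu(120°) — 2 interactions.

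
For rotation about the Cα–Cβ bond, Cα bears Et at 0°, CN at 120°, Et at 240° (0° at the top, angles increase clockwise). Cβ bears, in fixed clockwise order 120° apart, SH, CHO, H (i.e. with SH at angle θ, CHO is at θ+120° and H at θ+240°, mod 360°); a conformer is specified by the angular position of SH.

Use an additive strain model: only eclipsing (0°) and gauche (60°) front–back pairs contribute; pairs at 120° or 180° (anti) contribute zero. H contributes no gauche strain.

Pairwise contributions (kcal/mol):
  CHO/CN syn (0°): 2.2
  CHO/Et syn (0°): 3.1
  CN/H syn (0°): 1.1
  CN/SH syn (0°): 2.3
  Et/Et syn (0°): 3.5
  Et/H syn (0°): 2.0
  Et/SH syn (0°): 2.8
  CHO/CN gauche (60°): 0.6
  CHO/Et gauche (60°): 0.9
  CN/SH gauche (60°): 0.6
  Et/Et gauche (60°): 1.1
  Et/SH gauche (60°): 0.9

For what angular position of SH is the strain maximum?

120°

SH at 0° (eclipsed): Et(0°)/SH(0°) eclipsed 2.8; CN(120°)/CHO(120°) eclipsed 2.2; Et(240°)/H(240°) eclipsed 2.0 → 7.0 kcal/mol.
SH at 60° (staggered): Et(0°)/SH(60°) gauche 0.9; CN(120°)/SH(60°) gauche 0.6; CN(120°)/CHO(180°) gauche 0.6; Et(240°)/CHO(180°) gauche 0.9 → 3.0 kcal/mol.
SH at 120° (eclipsed): Et(0°)/H(0°) eclipsed 2.0; CN(120°)/SH(120°) eclipsed 2.3; Et(240°)/CHO(240°) eclipsed 3.1 → 7.4 kcal/mol.
SH at 180° (staggered): Et(0°)/CHO(300°) gauche 0.9; CN(120°)/SH(180°) gauche 0.6; Et(240°)/SH(180°) gauche 0.9; Et(240°)/CHO(300°) gauche 0.9 → 3.3 kcal/mol.
SH at 240° (eclipsed): Et(0°)/CHO(0°) eclipsed 3.1; CN(120°)/H(120°) eclipsed 1.1; Et(240°)/SH(240°) eclipsed 2.8 → 7.0 kcal/mol.
SH at 300° (staggered): Et(0°)/SH(300°) gauche 0.9; Et(0°)/CHO(60°) gauche 0.9; CN(120°)/CHO(60°) gauche 0.6; Et(240°)/SH(300°) gauche 0.9 → 3.3 kcal/mol.
The maximum (7.4 kcal/mol) occurs with SH at 120°.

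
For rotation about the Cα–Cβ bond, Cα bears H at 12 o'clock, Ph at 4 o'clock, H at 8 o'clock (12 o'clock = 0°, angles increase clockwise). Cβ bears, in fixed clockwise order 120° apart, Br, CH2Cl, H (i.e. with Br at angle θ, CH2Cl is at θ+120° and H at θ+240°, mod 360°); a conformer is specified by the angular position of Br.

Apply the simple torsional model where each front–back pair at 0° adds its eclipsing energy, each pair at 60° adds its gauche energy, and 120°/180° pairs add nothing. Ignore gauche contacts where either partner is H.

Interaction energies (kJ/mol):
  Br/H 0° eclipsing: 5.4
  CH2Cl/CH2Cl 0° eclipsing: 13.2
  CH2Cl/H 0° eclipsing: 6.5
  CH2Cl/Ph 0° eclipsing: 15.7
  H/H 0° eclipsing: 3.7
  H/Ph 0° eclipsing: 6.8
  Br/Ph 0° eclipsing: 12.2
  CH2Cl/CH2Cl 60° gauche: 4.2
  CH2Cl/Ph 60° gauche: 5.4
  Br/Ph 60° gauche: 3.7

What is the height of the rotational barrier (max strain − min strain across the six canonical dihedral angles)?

21.1 kJ/mol

Br at 0° (eclipsed): H(0°)/Br(0°) eclipsed 5.4; Ph(120°)/CH2Cl(120°) eclipsed 15.7; H(240°)/H(240°) eclipsed 3.7 → 24.8 kJ/mol.
Br at 60° (staggered): Ph(120°)/Br(60°) gauche 3.7; Ph(120°)/CH2Cl(180°) gauche 5.4 → 9.1 kJ/mol.
Br at 120° (eclipsed): H(0°)/H(0°) eclipsed 3.7; Ph(120°)/Br(120°) eclipsed 12.2; H(240°)/CH2Cl(240°) eclipsed 6.5 → 22.4 kJ/mol.
Br at 180° (staggered): Ph(120°)/Br(180°) gauche 3.7 → 3.7 kJ/mol.
Br at 240° (eclipsed): H(0°)/CH2Cl(0°) eclipsed 6.5; Ph(120°)/H(120°) eclipsed 6.8; H(240°)/Br(240°) eclipsed 5.4 → 18.7 kJ/mol.
Br at 300° (staggered): Ph(120°)/CH2Cl(60°) gauche 5.4 → 5.4 kJ/mol.
Max at 0° (24.8 kJ/mol), min at 180° (3.7 kJ/mol); barrier = 21.1 kJ/mol.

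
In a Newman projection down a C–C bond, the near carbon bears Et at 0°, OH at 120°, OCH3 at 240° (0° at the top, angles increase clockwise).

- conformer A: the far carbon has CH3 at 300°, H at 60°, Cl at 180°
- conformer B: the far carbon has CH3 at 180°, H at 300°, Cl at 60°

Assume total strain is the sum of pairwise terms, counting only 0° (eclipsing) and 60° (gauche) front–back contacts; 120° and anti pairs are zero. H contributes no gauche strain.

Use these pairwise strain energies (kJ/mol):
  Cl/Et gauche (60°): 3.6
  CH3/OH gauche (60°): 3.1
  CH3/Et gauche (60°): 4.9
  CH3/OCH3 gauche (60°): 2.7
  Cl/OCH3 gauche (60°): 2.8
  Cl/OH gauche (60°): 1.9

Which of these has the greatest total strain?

A (staggered): Et(0°)/CH3(300°) gauche 4.9; OH(120°)/Cl(180°) gauche 1.9; OCH3(240°)/CH3(300°) gauche 2.7; OCH3(240°)/Cl(180°) gauche 2.8 → 12.3 kJ/mol.
B (staggered): Et(0°)/Cl(60°) gauche 3.6; OH(120°)/CH3(180°) gauche 3.1; OH(120°)/Cl(60°) gauche 1.9; OCH3(240°)/CH3(180°) gauche 2.7 → 11.3 kJ/mol.
A has the highest total (12.3 kJ/mol).

A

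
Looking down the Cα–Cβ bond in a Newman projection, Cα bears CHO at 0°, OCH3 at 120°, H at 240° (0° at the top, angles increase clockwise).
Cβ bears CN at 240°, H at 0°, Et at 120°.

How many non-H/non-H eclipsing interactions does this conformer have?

Non-H eclipsing pairs: OCH3(120°)/Et(120°) — 1 interaction.

1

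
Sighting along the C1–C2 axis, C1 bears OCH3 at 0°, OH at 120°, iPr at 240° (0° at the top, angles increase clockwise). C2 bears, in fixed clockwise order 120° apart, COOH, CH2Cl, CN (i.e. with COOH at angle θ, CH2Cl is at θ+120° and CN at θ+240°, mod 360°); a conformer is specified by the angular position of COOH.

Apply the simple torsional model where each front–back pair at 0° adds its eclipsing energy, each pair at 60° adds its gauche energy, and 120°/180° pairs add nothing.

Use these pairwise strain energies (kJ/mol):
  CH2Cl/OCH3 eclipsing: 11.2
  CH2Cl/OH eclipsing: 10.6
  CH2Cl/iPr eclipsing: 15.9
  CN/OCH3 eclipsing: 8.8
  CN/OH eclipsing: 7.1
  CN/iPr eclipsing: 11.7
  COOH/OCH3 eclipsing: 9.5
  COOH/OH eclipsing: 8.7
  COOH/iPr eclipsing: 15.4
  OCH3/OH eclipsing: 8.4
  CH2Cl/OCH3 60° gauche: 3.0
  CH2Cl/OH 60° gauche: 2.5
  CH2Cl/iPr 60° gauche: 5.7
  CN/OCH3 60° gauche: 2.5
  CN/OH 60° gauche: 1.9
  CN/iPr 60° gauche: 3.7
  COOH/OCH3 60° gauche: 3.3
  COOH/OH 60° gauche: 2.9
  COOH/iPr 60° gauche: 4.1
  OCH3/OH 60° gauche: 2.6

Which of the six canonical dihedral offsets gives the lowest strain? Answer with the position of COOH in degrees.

300°

COOH at 0° (eclipsed): OCH3–COOH eclipsed, OH–CH2Cl eclipsed, iPr–CN eclipsed; 9.5 + 10.6 + 11.7 = 31.8 kJ/mol.
COOH at 60° (staggered): OCH3–COOH gauche, OCH3–CN gauche, OH–COOH gauche, OH–CH2Cl gauche, iPr–CH2Cl gauche, iPr–CN gauche; 3.3 + 2.5 + 2.9 + 2.5 + 5.7 + 3.7 = 20.6 kJ/mol.
COOH at 120° (eclipsed): OCH3–CN eclipsed, OH–COOH eclipsed, iPr–CH2Cl eclipsed; 8.8 + 8.7 + 15.9 = 33.4 kJ/mol.
COOH at 180° (staggered): OCH3–CH2Cl gauche, OCH3–CN gauche, OH–COOH gauche, OH–CN gauche, iPr–COOH gauche, iPr–CH2Cl gauche; 3.0 + 2.5 + 2.9 + 1.9 + 4.1 + 5.7 = 20.1 kJ/mol.
COOH at 240° (eclipsed): OCH3–CH2Cl eclipsed, OH–CN eclipsed, iPr–COOH eclipsed; 11.2 + 7.1 + 15.4 = 33.7 kJ/mol.
COOH at 300° (staggered): OCH3–COOH gauche, OCH3–CH2Cl gauche, OH–CH2Cl gauche, OH–CN gauche, iPr–COOH gauche, iPr–CN gauche; 3.3 + 3.0 + 2.5 + 1.9 + 4.1 + 3.7 = 18.5 kJ/mol.
The minimum (18.5 kJ/mol) occurs with COOH at 300°.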